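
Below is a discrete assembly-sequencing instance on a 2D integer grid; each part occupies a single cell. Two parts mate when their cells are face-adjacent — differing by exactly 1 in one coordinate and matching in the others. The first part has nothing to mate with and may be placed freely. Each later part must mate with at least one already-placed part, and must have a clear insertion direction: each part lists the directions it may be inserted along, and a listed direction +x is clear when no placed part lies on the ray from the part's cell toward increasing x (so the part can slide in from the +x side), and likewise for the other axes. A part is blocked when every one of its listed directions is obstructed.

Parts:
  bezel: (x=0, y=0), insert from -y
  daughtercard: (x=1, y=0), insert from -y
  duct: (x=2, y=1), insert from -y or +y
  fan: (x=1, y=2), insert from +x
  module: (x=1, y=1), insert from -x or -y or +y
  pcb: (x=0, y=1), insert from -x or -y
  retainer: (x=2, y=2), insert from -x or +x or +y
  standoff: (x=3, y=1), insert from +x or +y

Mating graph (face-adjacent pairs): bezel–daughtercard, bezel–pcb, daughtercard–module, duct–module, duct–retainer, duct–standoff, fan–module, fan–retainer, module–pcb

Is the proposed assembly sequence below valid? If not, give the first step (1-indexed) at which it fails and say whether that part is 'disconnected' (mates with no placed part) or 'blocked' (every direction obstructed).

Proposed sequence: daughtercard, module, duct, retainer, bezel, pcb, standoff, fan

Invalid at step 8 (blocked)

1. daughtercard@(1, 0) [-y clear] — {daughtercard}
2. module@(1, 1) [-x clear] — {daughtercard, module}
3. duct@(2, 1) [-y clear] — {daughtercard, duct, module}
4. retainer@(2, 2) [-x clear] — {daughtercard, duct, module, retainer}
5. bezel@(0, 0) [-y clear] — {bezel, daughtercard, duct, module, retainer}
6. pcb@(0, 1) [-x clear] — {bezel, daughtercard, duct, module, pcb, retainer}
7. standoff@(3, 1) [+x clear] — {bezel, daughtercard, duct, module, pcb, retainer, standoff}
8. fan@(1, 2) — +x all obstructed ⇒ blocked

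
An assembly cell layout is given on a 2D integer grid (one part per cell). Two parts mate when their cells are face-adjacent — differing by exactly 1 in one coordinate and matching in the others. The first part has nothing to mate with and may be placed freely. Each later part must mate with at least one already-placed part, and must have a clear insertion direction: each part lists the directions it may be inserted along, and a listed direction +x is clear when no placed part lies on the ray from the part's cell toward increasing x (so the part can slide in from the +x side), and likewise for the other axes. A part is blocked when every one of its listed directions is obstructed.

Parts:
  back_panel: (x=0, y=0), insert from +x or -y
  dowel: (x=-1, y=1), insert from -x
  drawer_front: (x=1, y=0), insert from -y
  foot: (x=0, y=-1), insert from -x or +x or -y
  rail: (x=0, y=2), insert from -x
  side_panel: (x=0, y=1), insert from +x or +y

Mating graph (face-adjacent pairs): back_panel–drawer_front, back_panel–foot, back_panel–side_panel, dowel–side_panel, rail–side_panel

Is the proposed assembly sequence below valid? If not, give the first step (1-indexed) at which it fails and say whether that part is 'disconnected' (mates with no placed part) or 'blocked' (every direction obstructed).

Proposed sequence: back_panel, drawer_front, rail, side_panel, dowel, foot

Invalid at step 3 (disconnected)

1. back_panel@(0, 0) [+x clear] — {back_panel}
2. drawer_front@(1, 0) [-y clear] — {back_panel, drawer_front}
3. rail@(0, 2) — no placed neighbour ⇒ disconnected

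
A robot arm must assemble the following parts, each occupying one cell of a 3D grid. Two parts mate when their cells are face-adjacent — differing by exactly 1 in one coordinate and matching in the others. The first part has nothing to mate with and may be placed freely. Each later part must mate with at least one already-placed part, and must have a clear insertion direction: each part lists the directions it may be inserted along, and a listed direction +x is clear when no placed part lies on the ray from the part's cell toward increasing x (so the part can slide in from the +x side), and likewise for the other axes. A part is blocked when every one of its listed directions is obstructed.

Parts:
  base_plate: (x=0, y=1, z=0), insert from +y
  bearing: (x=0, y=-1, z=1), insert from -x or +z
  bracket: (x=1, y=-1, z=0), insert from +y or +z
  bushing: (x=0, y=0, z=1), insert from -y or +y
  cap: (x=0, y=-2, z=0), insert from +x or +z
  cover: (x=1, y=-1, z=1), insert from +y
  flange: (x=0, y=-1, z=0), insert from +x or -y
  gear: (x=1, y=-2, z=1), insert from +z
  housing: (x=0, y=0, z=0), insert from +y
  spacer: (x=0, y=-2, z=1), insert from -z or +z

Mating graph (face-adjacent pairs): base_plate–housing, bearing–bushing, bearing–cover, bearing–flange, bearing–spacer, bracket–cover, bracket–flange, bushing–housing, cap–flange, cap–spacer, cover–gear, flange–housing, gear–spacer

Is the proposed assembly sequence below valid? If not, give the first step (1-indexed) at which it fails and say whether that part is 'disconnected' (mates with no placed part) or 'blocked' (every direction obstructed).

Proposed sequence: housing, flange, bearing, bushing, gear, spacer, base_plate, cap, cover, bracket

1. housing@(0, 0, 0) [+y clear] — {housing}
2. flange@(0, -1, 0) [+x clear] — {flange, housing}
3. bearing@(0, -1, 1) [-x clear] — {bearing, flange, housing}
4. bushing@(0, 0, 1) [+y clear] — {bearing, bushing, flange, housing}
5. gear@(1, -2, 1) — no placed neighbour ⇒ disconnected

Invalid at step 5 (disconnected)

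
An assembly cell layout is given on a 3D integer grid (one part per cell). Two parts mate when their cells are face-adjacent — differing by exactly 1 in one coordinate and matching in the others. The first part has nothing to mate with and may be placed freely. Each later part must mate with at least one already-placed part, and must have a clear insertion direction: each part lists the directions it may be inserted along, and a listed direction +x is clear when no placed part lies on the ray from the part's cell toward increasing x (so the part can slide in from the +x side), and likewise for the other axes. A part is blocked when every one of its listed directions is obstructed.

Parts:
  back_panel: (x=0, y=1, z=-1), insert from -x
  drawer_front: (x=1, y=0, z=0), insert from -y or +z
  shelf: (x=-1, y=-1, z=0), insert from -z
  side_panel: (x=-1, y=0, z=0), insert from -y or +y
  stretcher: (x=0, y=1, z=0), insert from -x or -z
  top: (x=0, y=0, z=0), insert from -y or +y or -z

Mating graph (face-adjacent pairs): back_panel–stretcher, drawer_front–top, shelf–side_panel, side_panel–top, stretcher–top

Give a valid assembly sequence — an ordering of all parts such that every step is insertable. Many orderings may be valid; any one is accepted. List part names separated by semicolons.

top; side_panel; drawer_front; shelf; stretcher; back_panel

1. top@(0, 0, 0) [-y clear] — {top}
2. side_panel@(-1, 0, 0) [-y clear] — {side_panel, top}
3. drawer_front@(1, 0, 0) [-y clear] — {drawer_front, side_panel, top}
4. shelf@(-1, -1, 0) [-z clear] — {drawer_front, shelf, side_panel, top}
5. stretcher@(0, 1, 0) [-x clear] — {drawer_front, shelf, side_panel, stretcher, top}
6. back_panel@(0, 1, -1) [-x clear] — {back_panel, drawer_front, shelf, side_panel, stretcher, top}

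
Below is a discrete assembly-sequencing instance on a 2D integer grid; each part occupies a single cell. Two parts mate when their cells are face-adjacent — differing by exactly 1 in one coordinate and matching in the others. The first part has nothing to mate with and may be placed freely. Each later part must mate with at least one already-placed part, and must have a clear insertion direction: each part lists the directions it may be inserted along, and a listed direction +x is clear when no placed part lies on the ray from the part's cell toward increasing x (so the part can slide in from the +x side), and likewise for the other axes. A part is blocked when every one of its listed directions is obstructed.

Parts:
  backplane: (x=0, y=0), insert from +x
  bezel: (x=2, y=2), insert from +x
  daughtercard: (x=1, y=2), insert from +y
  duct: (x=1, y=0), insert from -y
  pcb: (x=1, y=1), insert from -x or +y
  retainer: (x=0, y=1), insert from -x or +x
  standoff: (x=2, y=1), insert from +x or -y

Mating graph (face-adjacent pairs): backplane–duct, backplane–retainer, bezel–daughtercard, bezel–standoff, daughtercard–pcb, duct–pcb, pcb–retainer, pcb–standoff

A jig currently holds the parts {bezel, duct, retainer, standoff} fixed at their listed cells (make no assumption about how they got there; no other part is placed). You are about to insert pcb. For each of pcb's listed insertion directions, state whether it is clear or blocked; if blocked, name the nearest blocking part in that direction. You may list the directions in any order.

-x: nearest on ray is retainer@(0, 1) ⇒ blocked
+y: ray from pcb(1, 1) has no placed part ⇒ clear

+y: clear; -x: blocked by retainer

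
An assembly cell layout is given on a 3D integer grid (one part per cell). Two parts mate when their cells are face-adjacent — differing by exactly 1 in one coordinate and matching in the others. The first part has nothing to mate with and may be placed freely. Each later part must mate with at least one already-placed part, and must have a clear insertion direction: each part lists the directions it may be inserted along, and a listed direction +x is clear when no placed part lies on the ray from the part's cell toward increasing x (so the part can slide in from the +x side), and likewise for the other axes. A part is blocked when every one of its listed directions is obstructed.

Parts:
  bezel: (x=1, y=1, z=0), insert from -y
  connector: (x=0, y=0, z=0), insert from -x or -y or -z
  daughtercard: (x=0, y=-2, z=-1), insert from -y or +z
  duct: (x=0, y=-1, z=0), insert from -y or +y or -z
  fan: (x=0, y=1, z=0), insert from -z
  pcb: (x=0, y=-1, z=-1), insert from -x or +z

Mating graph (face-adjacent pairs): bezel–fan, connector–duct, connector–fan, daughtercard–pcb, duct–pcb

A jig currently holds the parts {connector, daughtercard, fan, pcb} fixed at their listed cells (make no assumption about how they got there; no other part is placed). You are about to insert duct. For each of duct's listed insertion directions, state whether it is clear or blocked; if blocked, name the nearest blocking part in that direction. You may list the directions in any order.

+y: blocked by connector; -y: clear; -z: blocked by pcb

-y: ray from duct(0, -1, 0) has no placed part ⇒ clear
+y: nearest on ray is connector@(0, 0, 0) ⇒ blocked
-z: nearest on ray is pcb@(0, -1, -1) ⇒ blocked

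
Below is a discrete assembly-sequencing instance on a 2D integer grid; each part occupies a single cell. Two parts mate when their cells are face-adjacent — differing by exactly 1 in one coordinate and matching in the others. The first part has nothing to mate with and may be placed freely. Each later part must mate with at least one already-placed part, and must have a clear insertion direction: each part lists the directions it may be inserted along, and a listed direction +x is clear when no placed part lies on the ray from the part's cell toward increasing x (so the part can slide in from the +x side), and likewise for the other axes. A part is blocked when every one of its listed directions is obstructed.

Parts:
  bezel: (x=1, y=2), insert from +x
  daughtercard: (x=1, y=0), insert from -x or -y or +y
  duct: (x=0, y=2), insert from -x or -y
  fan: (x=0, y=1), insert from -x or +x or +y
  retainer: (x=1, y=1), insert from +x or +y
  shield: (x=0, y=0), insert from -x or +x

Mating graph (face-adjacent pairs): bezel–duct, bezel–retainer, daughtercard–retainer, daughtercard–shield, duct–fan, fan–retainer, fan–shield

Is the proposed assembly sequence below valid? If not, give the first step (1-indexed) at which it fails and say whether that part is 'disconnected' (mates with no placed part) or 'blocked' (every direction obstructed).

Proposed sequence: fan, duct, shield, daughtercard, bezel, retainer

Valid

1. fan@(0, 1) [-x clear] — {fan}
2. duct@(0, 2) [-x clear] — {duct, fan}
3. shield@(0, 0) [-x clear] — {duct, fan, shield}
4. daughtercard@(1, 0) [-y clear] — {daughtercard, duct, fan, shield}
5. bezel@(1, 2) [+x clear] — {bezel, daughtercard, duct, fan, shield}
6. retainer@(1, 1) [+x clear] — {bezel, daughtercard, duct, fan, retainer, shield}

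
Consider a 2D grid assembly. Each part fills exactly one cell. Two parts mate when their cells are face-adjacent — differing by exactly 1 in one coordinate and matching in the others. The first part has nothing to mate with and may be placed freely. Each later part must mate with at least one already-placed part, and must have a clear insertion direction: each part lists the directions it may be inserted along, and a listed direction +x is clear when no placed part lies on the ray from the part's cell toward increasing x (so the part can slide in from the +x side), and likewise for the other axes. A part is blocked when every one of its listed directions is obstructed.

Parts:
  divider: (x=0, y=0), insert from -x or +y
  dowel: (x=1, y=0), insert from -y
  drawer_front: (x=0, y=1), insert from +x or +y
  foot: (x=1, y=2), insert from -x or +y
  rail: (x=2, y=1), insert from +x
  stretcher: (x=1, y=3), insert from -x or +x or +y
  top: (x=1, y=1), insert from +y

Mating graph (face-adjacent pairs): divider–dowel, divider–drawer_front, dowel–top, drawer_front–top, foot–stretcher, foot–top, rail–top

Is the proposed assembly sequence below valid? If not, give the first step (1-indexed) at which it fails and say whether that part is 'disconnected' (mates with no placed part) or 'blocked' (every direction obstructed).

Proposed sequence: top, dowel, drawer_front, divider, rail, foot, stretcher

Valid

1. top@(1, 1) [+y clear] — {top}
2. dowel@(1, 0) [-y clear] — {dowel, top}
3. drawer_front@(0, 1) [+y clear] — {dowel, drawer_front, top}
4. divider@(0, 0) [-x clear] — {divider, dowel, drawer_front, top}
5. rail@(2, 1) [+x clear] — {divider, dowel, drawer_front, rail, top}
6. foot@(1, 2) [-x clear] — {divider, dowel, drawer_front, foot, rail, top}
7. stretcher@(1, 3) [-x clear] — {divider, dowel, drawer_front, foot, rail, stretcher, top}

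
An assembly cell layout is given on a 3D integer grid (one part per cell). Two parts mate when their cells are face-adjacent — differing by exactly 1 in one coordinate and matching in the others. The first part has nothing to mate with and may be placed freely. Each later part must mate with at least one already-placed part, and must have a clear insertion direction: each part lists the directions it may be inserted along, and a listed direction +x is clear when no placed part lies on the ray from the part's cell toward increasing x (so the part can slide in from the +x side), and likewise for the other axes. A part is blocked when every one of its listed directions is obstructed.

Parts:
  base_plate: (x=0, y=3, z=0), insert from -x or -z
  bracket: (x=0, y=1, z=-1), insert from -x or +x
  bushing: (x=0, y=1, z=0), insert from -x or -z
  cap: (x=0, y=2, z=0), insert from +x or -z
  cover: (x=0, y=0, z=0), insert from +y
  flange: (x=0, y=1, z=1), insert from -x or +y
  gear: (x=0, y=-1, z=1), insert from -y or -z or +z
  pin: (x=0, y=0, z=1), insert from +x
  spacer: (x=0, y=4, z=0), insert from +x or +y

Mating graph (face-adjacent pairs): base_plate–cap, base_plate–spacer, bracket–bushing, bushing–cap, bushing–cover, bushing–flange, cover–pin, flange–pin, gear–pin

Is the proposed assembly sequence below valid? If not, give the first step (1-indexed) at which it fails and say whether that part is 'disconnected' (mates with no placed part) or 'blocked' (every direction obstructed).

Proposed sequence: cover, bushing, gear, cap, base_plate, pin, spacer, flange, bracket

1. cover@(0, 0, 0) [+y clear] — {cover}
2. bushing@(0, 1, 0) [-x clear] — {bushing, cover}
3. gear@(0, -1, 1) — no placed neighbour ⇒ disconnected

Invalid at step 3 (disconnected)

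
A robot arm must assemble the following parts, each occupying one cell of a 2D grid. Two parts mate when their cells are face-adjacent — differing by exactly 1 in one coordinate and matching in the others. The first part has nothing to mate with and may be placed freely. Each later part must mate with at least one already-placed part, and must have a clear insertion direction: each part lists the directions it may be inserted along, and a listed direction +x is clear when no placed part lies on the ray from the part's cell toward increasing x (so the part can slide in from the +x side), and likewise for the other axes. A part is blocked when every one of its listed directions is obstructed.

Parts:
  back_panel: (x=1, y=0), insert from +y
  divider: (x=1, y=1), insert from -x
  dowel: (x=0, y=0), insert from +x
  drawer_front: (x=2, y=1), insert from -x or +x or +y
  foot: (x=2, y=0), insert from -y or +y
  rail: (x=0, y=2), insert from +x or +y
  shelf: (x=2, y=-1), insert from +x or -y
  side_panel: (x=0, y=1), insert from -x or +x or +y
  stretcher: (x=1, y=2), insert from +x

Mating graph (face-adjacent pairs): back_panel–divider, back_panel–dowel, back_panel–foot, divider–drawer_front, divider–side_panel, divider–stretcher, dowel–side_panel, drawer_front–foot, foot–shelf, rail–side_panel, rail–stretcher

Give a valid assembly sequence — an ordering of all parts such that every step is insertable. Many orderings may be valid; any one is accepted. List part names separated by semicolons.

dowel; back_panel; divider; side_panel; rail; drawer_front; stretcher; foot; shelf

1. dowel@(0, 0) [+x clear] — {dowel}
2. back_panel@(1, 0) [+y clear] — {back_panel, dowel}
3. divider@(1, 1) [-x clear] — {back_panel, divider, dowel}
4. side_panel@(0, 1) [-x clear] — {back_panel, divider, dowel, side_panel}
5. rail@(0, 2) [+x clear] — {back_panel, divider, dowel, rail, side_panel}
6. drawer_front@(2, 1) [+x clear] — {back_panel, divider, dowel, drawer_front, rail, side_panel}
7. stretcher@(1, 2) [+x clear] — {back_panel, divider, dowel, drawer_front, rail, side_panel, stretcher}
8. foot@(2, 0) [-y clear] — {back_panel, divider, dowel, drawer_front, foot, rail, side_panel, stretcher}
9. shelf@(2, -1) [+x clear] — {back_panel, divider, dowel, drawer_front, foot, rail, shelf, side_panel, stretcher}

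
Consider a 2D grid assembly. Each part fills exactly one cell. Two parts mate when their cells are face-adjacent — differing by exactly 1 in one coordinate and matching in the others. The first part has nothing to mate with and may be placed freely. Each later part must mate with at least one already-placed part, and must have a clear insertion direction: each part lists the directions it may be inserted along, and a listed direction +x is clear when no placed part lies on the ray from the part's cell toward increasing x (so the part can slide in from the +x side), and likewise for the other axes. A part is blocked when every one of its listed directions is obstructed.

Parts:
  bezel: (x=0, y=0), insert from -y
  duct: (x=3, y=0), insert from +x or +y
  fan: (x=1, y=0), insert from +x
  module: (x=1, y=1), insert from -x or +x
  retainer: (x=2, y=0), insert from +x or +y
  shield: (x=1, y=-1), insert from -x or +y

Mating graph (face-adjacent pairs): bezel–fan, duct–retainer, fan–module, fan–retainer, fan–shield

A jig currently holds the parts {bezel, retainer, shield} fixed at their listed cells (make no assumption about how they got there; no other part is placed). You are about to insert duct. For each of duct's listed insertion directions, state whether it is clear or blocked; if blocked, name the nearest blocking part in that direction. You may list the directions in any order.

+x: clear; +y: clear

+x: ray from duct(3, 0) has no placed part ⇒ clear
+y: ray from duct(3, 0) has no placed part ⇒ clear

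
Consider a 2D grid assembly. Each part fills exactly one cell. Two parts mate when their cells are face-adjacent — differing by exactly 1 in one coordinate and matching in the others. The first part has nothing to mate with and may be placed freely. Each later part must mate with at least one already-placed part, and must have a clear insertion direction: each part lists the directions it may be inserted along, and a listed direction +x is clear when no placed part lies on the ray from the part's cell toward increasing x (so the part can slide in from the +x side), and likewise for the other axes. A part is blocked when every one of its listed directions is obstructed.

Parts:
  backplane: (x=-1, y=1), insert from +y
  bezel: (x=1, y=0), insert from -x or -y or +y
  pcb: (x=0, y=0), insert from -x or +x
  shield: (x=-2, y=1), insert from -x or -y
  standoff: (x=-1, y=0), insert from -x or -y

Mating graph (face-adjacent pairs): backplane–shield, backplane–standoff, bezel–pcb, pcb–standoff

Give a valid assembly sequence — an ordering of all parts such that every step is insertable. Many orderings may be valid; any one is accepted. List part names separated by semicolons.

pcb; standoff; bezel; backplane; shield

1. pcb@(0, 0) [-x clear] — {pcb}
2. standoff@(-1, 0) [-x clear] — {pcb, standoff}
3. bezel@(1, 0) [-y clear] — {bezel, pcb, standoff}
4. backplane@(-1, 1) [+y clear] — {backplane, bezel, pcb, standoff}
5. shield@(-2, 1) [-x clear] — {backplane, bezel, pcb, shield, standoff}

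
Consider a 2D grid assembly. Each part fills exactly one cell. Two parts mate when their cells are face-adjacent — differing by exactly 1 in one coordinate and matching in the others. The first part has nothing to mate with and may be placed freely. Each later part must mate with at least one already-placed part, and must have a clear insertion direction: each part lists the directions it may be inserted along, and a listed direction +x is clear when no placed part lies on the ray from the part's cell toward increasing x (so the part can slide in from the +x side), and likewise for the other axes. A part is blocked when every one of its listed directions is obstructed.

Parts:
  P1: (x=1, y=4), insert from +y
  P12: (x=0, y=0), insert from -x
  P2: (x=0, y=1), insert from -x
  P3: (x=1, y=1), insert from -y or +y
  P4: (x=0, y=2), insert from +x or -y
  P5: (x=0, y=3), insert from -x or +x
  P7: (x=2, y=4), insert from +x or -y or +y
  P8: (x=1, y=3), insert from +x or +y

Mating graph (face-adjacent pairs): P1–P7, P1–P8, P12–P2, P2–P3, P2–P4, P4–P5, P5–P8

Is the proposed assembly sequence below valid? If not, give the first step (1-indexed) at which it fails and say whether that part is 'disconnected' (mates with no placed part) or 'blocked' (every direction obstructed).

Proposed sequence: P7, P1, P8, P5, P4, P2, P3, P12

1. P7@(2, 4) [+x clear] — {P7}
2. P1@(1, 4) [+y clear] — {P1, P7}
3. P8@(1, 3) [+x clear] — {P1, P7, P8}
4. P5@(0, 3) [-x clear] — {P1, P5, P7, P8}
5. P4@(0, 2) [+x clear] — {P1, P4, P5, P7, P8}
6. P2@(0, 1) [-x clear] — {P1, P2, P4, P5, P7, P8}
7. P3@(1, 1) [-y clear] — {P1, P2, P3, P4, P5, P7, P8}
8. P12@(0, 0) [-x clear] — {P1, P12, P2, P3, P4, P5, P7, P8}

Valid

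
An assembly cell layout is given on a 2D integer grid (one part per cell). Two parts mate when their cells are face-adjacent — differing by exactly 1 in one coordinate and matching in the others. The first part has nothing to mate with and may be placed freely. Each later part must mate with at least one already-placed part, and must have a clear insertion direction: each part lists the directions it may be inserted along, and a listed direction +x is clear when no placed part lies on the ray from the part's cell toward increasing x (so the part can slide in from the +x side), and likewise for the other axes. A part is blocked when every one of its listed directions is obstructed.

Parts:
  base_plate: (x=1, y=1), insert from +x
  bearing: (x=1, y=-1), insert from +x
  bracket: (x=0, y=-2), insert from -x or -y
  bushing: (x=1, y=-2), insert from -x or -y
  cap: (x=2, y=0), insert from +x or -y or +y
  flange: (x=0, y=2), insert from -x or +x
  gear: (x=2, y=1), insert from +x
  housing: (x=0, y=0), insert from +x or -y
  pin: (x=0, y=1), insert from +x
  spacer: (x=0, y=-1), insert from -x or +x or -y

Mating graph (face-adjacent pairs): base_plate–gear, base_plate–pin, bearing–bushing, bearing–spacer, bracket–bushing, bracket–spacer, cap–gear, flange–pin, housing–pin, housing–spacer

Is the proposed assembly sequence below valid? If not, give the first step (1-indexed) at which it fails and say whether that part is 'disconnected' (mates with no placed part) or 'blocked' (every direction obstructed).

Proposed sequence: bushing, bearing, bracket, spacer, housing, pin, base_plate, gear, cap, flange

Valid

1. bushing@(1, -2) [-x clear] — {bushing}
2. bearing@(1, -1) [+x clear] — {bearing, bushing}
3. bracket@(0, -2) [-x clear] — {bearing, bracket, bushing}
4. spacer@(0, -1) [-x clear] — {bearing, bracket, bushing, spacer}
5. housing@(0, 0) [+x clear] — {bearing, bracket, bushing, housing, spacer}
6. pin@(0, 1) [+x clear] — {bearing, bracket, bushing, housing, pin, spacer}
7. base_plate@(1, 1) [+x clear] — {base_plate, bearing, bracket, bushing, housing, pin, spacer}
8. gear@(2, 1) [+x clear] — {base_plate, bearing, bracket, bushing, gear, housing, pin, spacer}
9. cap@(2, 0) [+x clear] — {base_plate, bearing, bracket, bushing, cap, gear, housing, pin, spacer}
10. flange@(0, 2) [-x clear] — {base_plate, bearing, bracket, bushing, cap, flange, gear, housing, pin, spacer}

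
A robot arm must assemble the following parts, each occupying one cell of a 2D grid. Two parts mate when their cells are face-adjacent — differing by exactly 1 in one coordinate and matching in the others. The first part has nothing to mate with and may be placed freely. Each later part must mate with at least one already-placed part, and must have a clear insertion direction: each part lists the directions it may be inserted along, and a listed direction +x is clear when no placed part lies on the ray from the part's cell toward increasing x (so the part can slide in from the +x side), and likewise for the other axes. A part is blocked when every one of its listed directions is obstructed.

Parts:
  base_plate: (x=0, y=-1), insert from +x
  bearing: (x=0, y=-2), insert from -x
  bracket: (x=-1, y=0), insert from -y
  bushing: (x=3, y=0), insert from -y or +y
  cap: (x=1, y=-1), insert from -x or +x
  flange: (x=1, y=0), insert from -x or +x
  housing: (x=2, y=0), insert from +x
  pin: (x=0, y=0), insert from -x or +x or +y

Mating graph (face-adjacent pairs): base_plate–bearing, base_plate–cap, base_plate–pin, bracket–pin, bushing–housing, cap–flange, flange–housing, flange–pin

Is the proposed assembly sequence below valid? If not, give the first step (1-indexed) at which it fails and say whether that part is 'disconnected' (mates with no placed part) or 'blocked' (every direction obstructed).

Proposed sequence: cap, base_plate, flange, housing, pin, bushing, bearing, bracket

1. cap@(1, -1) [-x clear] — {cap}
2. base_plate@(0, -1) — +x all obstructed ⇒ blocked

Invalid at step 2 (blocked)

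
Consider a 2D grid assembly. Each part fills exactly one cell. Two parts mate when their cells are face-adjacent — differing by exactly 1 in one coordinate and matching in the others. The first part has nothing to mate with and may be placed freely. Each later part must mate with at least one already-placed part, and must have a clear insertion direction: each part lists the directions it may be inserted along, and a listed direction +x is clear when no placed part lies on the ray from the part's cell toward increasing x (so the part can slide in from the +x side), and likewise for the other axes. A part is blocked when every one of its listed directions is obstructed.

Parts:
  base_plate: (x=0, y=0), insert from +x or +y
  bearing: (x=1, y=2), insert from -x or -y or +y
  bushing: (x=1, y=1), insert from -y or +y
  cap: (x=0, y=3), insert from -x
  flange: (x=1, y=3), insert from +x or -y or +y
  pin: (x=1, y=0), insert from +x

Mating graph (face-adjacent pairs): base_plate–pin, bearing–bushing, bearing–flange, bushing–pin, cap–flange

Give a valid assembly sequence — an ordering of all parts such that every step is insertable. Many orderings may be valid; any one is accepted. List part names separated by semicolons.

flange; bearing; bushing; pin; base_plate; cap

1. flange@(1, 3) [+x clear] — {flange}
2. bearing@(1, 2) [-x clear] — {bearing, flange}
3. bushing@(1, 1) [-y clear] — {bearing, bushing, flange}
4. pin@(1, 0) [+x clear] — {bearing, bushing, flange, pin}
5. base_plate@(0, 0) [+y clear] — {base_plate, bearing, bushing, flange, pin}
6. cap@(0, 3) [-x clear] — {base_plate, bearing, bushing, cap, flange, pin}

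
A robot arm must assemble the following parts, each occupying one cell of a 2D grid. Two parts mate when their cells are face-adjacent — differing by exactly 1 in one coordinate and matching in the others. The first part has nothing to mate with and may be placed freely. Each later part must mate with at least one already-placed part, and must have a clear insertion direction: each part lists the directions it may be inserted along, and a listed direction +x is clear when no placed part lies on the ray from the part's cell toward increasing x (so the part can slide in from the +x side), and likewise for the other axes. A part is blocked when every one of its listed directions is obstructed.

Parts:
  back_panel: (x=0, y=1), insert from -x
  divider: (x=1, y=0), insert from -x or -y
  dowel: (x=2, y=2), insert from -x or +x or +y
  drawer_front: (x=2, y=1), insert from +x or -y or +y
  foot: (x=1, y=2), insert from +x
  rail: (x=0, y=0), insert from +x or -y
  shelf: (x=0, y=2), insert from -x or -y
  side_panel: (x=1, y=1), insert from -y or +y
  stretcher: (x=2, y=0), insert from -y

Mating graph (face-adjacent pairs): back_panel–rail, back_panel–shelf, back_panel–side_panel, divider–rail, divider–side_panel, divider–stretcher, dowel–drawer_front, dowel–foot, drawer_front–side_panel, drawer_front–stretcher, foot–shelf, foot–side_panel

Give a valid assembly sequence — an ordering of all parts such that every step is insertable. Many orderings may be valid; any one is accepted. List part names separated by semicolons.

shelf; foot; side_panel; drawer_front; divider; rail; stretcher; dowel; back_panel

1. shelf@(0, 2) [-x clear] — {shelf}
2. foot@(1, 2) [+x clear] — {foot, shelf}
3. side_panel@(1, 1) [-y clear] — {foot, shelf, side_panel}
4. drawer_front@(2, 1) [+x clear] — {drawer_front, foot, shelf, side_panel}
5. divider@(1, 0) [-x clear] — {divider, drawer_front, foot, shelf, side_panel}
6. rail@(0, 0) [-y clear] — {divider, drawer_front, foot, rail, shelf, side_panel}
7. stretcher@(2, 0) [-y clear] — {divider, drawer_front, foot, rail, shelf, side_panel, stretcher}
8. dowel@(2, 2) [+x clear] — {divider, dowel, drawer_front, foot, rail, shelf, side_panel, stretcher}
9. back_panel@(0, 1) [-x clear] — {back_panel, divider, dowel, drawer_front, foot, rail, shelf, side_panel, stretcher}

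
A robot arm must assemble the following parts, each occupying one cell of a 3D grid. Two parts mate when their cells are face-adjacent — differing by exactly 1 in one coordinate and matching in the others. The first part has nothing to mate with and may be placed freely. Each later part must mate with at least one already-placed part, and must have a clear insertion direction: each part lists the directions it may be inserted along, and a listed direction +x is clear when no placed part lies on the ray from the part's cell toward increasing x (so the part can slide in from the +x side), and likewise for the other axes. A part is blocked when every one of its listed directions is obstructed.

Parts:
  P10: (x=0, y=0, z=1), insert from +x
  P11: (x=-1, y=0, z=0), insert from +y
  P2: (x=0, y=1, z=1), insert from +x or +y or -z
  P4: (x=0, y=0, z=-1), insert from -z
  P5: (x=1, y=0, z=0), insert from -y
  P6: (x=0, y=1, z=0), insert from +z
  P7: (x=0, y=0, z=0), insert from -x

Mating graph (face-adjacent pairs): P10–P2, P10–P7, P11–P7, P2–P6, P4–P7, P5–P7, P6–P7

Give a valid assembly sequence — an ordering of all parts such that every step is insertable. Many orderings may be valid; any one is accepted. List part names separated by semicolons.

P4; P7; P11; P10; P5; P6; P2

1. P4@(0, 0, -1) [-z clear] — {P4}
2. P7@(0, 0, 0) [-x clear] — {P4, P7}
3. P11@(-1, 0, 0) [+y clear] — {P11, P4, P7}
4. P10@(0, 0, 1) [+x clear] — {P10, P11, P4, P7}
5. P5@(1, 0, 0) [-y clear] — {P10, P11, P4, P5, P7}
6. P6@(0, 1, 0) [+z clear] — {P10, P11, P4, P5, P6, P7}
7. P2@(0, 1, 1) [+x clear] — {P10, P11, P2, P4, P5, P6, P7}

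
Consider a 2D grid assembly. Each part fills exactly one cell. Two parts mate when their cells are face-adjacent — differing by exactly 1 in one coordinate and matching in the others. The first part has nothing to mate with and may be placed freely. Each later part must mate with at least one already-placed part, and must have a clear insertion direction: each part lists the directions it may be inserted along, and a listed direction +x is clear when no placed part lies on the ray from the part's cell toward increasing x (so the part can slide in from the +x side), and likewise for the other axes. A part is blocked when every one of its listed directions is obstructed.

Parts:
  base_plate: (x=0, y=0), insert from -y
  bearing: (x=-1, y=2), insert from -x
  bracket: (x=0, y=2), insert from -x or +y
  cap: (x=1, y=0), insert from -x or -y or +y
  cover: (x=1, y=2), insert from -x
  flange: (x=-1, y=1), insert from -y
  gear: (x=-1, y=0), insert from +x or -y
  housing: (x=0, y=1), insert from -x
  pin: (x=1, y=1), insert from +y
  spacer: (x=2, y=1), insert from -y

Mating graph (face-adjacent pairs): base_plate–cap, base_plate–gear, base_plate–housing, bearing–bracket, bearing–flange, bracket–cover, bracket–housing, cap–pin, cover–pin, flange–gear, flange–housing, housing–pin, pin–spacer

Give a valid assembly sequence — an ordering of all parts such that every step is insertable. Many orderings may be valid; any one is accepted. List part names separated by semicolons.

base_plate; cap; housing; pin; cover; spacer; bracket; bearing; flange; gear

1. base_plate@(0, 0) [-y clear] — {base_plate}
2. cap@(1, 0) [-y clear] — {base_plate, cap}
3. housing@(0, 1) [-x clear] — {base_plate, cap, housing}
4. pin@(1, 1) [+y clear] — {base_plate, cap, housing, pin}
5. cover@(1, 2) [-x clear] — {base_plate, cap, cover, housing, pin}
6. spacer@(2, 1) [-y clear] — {base_plate, cap, cover, housing, pin, spacer}
7. bracket@(0, 2) [-x clear] — {base_plate, bracket, cap, cover, housing, pin, spacer}
8. bearing@(-1, 2) [-x clear] — {base_plate, bearing, bracket, cap, cover, housing, pin, spacer}
9. flange@(-1, 1) [-y clear] — {base_plate, bearing, bracket, cap, cover, flange, housing, pin, spacer}
10. gear@(-1, 0) [-y clear] — {base_plate, bearing, bracket, cap, cover, flange, gear, housing, pin, spacer}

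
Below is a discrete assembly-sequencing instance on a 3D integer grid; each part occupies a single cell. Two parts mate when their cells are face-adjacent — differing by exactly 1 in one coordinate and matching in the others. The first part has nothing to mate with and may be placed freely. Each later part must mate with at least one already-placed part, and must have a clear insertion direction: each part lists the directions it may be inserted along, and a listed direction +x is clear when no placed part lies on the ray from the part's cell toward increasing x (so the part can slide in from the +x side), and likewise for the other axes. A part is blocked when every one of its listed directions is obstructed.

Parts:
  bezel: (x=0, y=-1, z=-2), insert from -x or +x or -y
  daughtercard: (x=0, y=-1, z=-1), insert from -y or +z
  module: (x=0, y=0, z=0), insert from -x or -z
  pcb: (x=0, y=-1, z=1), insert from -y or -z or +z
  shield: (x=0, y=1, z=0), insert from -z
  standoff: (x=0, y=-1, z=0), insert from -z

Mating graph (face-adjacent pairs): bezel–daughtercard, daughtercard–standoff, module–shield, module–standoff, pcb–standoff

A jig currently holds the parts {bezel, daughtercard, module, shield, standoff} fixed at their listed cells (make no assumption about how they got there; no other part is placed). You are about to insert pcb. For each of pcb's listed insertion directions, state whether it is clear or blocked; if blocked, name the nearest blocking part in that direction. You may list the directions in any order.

+z: clear; -y: clear; -z: blocked by standoff

-y: ray from pcb(0, -1, 1) has no placed part ⇒ clear
-z: nearest on ray is standoff@(0, -1, 0) ⇒ blocked
+z: ray from pcb(0, -1, 1) has no placed part ⇒ clear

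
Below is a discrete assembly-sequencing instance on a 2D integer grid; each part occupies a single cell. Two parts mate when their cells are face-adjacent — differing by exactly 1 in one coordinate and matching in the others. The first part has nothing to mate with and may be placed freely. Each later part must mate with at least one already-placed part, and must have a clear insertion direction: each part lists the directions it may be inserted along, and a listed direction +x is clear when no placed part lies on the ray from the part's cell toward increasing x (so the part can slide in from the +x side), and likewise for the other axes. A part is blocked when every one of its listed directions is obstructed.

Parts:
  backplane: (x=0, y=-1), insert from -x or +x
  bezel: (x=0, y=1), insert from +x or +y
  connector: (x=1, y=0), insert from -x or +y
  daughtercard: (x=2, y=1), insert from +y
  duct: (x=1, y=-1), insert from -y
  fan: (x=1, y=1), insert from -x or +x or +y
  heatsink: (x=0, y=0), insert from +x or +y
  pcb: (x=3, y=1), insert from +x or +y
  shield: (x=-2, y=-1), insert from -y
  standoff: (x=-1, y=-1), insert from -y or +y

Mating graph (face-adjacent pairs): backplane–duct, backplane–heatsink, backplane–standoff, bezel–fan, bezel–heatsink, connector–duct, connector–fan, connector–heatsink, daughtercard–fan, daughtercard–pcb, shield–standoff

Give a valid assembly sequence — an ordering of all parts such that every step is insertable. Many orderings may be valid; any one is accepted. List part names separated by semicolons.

1. standoff@(-1, -1) [-y clear] — {standoff}
2. shield@(-2, -1) [-y clear] — {shield, standoff}
3. backplane@(0, -1) [+x clear] — {backplane, shield, standoff}
4. duct@(1, -1) [-y clear] — {backplane, duct, shield, standoff}
5. connector@(1, 0) [-x clear] — {backplane, connector, duct, shield, standoff}
6. fan@(1, 1) [-x clear] — {backplane, connector, duct, fan, shield, standoff}
7. heatsink@(0, 0) [+y clear] — {backplane, connector, duct, fan, heatsink, shield, standoff}
8. bezel@(0, 1) [+y clear] — {backplane, bezel, connector, duct, fan, heatsink, shield, standoff}
9. daughtercard@(2, 1) [+y clear] — {backplane, bezel, connector, daughtercard, duct, fan, heatsink, shield, standoff}
10. pcb@(3, 1) [+x clear] — {backplane, bezel, connector, daughtercard, duct, fan, heatsink, pcb, shield, standoff}

standoff; shield; backplane; duct; connector; fan; heatsink; bezel; daughtercard; pcb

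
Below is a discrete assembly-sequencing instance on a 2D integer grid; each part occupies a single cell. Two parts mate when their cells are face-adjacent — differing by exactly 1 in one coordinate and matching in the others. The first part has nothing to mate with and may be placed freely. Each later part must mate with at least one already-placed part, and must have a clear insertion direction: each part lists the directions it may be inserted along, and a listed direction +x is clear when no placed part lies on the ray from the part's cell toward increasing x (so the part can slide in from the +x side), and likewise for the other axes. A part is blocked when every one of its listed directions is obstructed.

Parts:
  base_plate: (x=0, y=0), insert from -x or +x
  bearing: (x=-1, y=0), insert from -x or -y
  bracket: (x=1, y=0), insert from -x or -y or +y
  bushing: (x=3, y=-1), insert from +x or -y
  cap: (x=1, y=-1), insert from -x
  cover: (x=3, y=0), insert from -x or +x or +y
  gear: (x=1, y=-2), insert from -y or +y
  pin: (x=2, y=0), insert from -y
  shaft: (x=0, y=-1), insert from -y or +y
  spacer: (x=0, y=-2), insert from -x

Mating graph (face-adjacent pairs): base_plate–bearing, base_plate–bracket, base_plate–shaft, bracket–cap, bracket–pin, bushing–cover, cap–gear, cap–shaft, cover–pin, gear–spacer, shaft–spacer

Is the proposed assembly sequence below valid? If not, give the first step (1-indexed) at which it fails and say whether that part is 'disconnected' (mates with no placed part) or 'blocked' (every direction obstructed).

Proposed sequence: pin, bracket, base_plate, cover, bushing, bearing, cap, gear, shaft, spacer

Valid

1. pin@(2, 0) [-y clear] — {pin}
2. bracket@(1, 0) [-x clear] — {bracket, pin}
3. base_plate@(0, 0) [-x clear] — {base_plate, bracket, pin}
4. cover@(3, 0) [+x clear] — {base_plate, bracket, cover, pin}
5. bushing@(3, -1) [+x clear] — {base_plate, bracket, bushing, cover, pin}
6. bearing@(-1, 0) [-x clear] — {base_plate, bearing, bracket, bushing, cover, pin}
7. cap@(1, -1) [-x clear] — {base_plate, bearing, bracket, bushing, cap, cover, pin}
8. gear@(1, -2) [-y clear] — {base_plate, bearing, bracket, bushing, cap, cover, gear, pin}
9. shaft@(0, -1) [-y clear] — {base_plate, bearing, bracket, bushing, cap, cover, gear, pin, shaft}
10. spacer@(0, -2) [-x clear] — {base_plate, bearing, bracket, bushing, cap, cover, gear, pin, shaft, spacer}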